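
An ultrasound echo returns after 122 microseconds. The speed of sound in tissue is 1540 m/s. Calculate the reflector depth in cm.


depth = c * t / 2
t = 122 us = 1.2200e-04 s
depth = 1540 * 1.2200e-04 / 2
depth = 0.09394 m = 9.394 cm


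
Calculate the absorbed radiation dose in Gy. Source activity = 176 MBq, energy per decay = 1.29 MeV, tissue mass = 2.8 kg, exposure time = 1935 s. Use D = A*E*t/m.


A = 176 MBq = 1.7600e+08 Bq
E = 1.29 MeV = 2.06658e-13 J
D = A*E*t/m = 1.7600e+08*2.06658e-13*1935/2.8
D = 0.02514 Gy


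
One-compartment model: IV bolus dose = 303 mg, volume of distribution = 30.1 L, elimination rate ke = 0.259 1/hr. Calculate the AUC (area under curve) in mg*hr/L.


C0 = Dose/Vd = 303/30.1 = 10.0664 mg/L
AUC = C0/ke = 10.0664/0.259
AUC = 38.87 mg*hr/L


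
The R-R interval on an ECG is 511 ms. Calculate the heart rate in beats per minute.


HR = 60 / RR_interval(s)
RR = 511 ms = 0.511 s
HR = 60 / 0.511 = 117.4 bpm


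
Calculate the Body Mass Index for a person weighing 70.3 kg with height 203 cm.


BMI = weight / height^2
height = 203 cm = 2.03 m
BMI = 70.3 / 2.03^2
BMI = 17.06 kg/m^2


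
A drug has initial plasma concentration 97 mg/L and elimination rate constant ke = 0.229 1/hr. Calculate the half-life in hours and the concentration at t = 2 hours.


t_half = ln(2) / ke = 0.693147 / 0.229 = 3.027 hr
C(t) = C0 * exp(-ke*t) = 97 * exp(-0.229*2)
C(2) = 61.36 mg/L


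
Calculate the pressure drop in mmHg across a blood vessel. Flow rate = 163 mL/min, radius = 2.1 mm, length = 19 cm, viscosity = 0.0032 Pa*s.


dP = 8*mu*L*Q / (pi*r^4)
Q = 163 mL/min = 2.71667e-06 m^3/s
dP = 216.274 Pa = 216.274 / 133.322 mmHg = 1.622 mmHg


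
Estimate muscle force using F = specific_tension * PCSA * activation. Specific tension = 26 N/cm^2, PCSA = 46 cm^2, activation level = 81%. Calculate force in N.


F = sigma * PCSA * activation
F = 26 * 46 * 0.81
F = 968.8 N


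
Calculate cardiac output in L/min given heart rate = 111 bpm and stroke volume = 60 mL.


CO = HR * SV
CO = 111 * 60 / 1000
CO = 6.66 L/min


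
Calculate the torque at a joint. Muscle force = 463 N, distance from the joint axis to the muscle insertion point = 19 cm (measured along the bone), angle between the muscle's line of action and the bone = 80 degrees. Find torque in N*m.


Torque = F * d * sin(theta)   (moment arm = d*sin(theta))
d = 19 cm = 0.19 m
Torque = 463 * 0.19 * sin(80)
Torque = 86.63 N*m


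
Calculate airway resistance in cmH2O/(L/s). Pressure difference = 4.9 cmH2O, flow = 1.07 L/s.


R = dP / flow
R = 4.9 / 1.07
R = 4.579 cmH2O/(L/s)


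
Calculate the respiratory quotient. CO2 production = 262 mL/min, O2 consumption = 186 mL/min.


RQ = VCO2 / VO2
RQ = 262 / 186
RQ = 1.409


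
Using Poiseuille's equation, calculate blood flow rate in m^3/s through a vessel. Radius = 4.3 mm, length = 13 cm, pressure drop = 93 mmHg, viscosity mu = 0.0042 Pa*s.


Q = pi*r^4*dP / (8*mu*L)
r = 0.0043 m, L = 0.13 m
dP = 93 mmHg = 12398.946 Pa
Q = 0.003049 m^3/s


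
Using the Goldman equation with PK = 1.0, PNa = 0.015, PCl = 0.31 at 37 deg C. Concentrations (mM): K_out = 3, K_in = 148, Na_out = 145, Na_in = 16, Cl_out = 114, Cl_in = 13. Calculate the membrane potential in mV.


Vm = (RT/F)*ln((PK*Ko + PNa*Nao + PCl*Cli)/(PK*Ki + PNa*Nai + PCl*Clo))
Numer = 9.205, Denom = 183.58
Vm = -79.99 mV


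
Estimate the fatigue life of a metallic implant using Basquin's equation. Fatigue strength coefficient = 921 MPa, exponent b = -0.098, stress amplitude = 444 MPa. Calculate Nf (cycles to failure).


sigma_a = sigma_f' * (2Nf)^b
2Nf = (sigma_a/sigma_f')^(1/b)
2Nf = (444/921)^(1/-0.098)
2Nf = 1711.7302
Nf = 855.9


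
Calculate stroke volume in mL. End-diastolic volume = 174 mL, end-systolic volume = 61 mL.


SV = EDV - ESV
SV = 174 - 61
SV = 113 mL


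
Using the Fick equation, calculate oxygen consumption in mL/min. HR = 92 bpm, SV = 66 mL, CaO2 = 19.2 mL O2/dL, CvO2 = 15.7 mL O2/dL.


CO = HR*SV = 92*66/1000 = 6.072 L/min
a-v O2 diff = 19.2 - 15.7 = 3.5 mL/dL
VO2 = CO * (CaO2-CvO2) * 10 dL/L
VO2 = 6.072 * 3.5 * 10
VO2 = 212.5 mL/min


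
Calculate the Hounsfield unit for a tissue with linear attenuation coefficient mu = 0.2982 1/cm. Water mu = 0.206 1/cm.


HU = ((mu_tissue - mu_water) / mu_water) * 1000
HU = ((0.2982 - 0.206) / 0.206) * 1000
HU = 447.6


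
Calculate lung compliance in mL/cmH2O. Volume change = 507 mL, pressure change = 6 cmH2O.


C = dV / dP
C = 507 / 6
C = 84.5 mL/cmH2O


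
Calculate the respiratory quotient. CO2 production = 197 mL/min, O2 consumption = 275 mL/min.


RQ = VCO2 / VO2
RQ = 197 / 275
RQ = 0.7164


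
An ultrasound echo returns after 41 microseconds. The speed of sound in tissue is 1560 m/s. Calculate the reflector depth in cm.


depth = c * t / 2
t = 41 us = 4.1000e-05 s
depth = 1560 * 4.1000e-05 / 2
depth = 0.03198 m = 3.198 cm


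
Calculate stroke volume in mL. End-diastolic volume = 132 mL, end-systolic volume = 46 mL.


SV = EDV - ESV
SV = 132 - 46
SV = 86 mL


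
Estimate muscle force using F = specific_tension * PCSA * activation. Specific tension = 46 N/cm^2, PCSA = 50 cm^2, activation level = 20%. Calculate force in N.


F = sigma * PCSA * activation
F = 46 * 50 * 0.2
F = 460 N


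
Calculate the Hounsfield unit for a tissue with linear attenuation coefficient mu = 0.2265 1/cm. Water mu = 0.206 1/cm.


HU = ((mu_tissue - mu_water) / mu_water) * 1000
HU = ((0.2265 - 0.206) / 0.206) * 1000
HU = 99.51


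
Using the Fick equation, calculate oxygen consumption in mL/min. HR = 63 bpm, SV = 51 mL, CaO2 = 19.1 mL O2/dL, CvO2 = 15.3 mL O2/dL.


CO = HR*SV = 63*51/1000 = 3.213 L/min
a-v O2 diff = 19.1 - 15.3 = 3.8 mL/dL
VO2 = CO * (CaO2-CvO2) * 10 dL/L
VO2 = 3.213 * 3.8 * 10
VO2 = 122.1 mL/min


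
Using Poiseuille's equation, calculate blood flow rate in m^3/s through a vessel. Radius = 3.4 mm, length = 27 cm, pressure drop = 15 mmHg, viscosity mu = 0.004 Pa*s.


Q = pi*r^4*dP / (8*mu*L)
r = 0.0034 m, L = 0.27 m
dP = 15 mmHg = 1999.83 Pa
Q = 9.7173e-05 m^3/s


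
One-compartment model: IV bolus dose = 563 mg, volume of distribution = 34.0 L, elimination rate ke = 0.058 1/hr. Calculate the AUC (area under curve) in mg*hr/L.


C0 = Dose/Vd = 563/34.0 = 16.5588 mg/L
AUC = C0/ke = 16.5588/0.058
AUC = 285.5 mg*hr/L


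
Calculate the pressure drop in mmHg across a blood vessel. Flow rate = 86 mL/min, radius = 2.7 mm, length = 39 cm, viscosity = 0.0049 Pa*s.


dP = 8*mu*L*Q / (pi*r^4)
Q = 86 mL/min = 1.43333e-06 m^3/s
dP = 131.248 Pa = 131.248 / 133.322 mmHg = 0.9844 mmHg


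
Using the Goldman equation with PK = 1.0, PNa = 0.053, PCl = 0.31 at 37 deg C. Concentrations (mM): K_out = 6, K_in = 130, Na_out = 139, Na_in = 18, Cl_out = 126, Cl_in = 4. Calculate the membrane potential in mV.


Vm = (RT/F)*ln((PK*Ko + PNa*Nao + PCl*Cli)/(PK*Ki + PNa*Nai + PCl*Clo))
Numer = 14.607, Denom = 170.014
Vm = -65.59 mV


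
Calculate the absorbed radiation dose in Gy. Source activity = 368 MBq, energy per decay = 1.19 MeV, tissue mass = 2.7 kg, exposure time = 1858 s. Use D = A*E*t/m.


A = 368 MBq = 3.6800e+08 Bq
E = 1.19 MeV = 1.90638e-13 J
D = A*E*t/m = 3.6800e+08*1.90638e-13*1858/2.7
D = 0.04828 Gy


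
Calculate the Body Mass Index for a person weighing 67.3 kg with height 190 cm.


BMI = weight / height^2
height = 190 cm = 1.9 m
BMI = 67.3 / 1.9^2
BMI = 18.64 kg/m^2


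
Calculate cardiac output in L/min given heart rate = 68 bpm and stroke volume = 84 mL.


CO = HR * SV
CO = 68 * 84 / 1000
CO = 5.712 L/min


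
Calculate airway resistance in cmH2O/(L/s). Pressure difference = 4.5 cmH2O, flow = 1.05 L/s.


R = dP / flow
R = 4.5 / 1.05
R = 4.286 cmH2O/(L/s)


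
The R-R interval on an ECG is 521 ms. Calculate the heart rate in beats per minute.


HR = 60 / RR_interval(s)
RR = 521 ms = 0.521 s
HR = 60 / 0.521 = 115.2 bpm


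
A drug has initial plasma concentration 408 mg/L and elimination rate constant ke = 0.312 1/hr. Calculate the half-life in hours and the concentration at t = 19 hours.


t_half = ln(2) / ke = 0.693147 / 0.312 = 2.222 hr
C(t) = C0 * exp(-ke*t) = 408 * exp(-0.312*19)
C(19) = 1.087 mg/L


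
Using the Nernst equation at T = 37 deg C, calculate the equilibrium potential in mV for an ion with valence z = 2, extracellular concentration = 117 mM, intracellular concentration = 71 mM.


E = (RT/(zF)) * ln(C_out/C_in)
T = 37 + 273.15 = 310.15 K
E = (8.314 * 310.15 / (2 * 96485)) * ln(117/71)
E = 6.675 mV


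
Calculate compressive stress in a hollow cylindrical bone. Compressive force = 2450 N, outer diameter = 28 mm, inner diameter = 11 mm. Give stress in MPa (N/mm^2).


A = pi*(r_o^2 - r_i^2)
r_o = 14 mm, r_i = 5.5 mm
A = 520.719 mm^2
sigma = F/A = 2450 / 520.719
sigma = 4.705 MPa


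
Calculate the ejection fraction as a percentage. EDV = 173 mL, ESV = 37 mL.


SV = EDV - ESV = 173 - 37 = 136 mL
EF = SV/EDV * 100 = 136/173 * 100
EF = 78.61%


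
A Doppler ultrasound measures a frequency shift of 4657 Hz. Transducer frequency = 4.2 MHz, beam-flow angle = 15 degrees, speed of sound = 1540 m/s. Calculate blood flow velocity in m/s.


v = fd * c / (2 * f0 * cos(theta))
v = 4657 * 1540 / (2 * 4.2000e+06 * cos(15))
v = 0.8839 m/s


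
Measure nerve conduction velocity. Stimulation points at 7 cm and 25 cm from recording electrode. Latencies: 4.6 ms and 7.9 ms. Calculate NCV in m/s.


Distance = (25 - 7) / 100 = 0.18 m
dt = (7.9 - 4.6) / 1000 = 0.0033 s
NCV = dist / dt = 54.55 m/s


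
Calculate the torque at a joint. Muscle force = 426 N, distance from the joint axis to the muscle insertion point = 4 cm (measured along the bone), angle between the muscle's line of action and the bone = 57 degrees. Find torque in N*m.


Torque = F * d * sin(theta)   (moment arm = d*sin(theta))
d = 4 cm = 0.04 m
Torque = 426 * 0.04 * sin(57)
Torque = 14.29 N*m


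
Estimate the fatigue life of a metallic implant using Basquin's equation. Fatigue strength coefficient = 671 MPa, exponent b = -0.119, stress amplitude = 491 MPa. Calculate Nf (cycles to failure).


sigma_a = sigma_f' * (2Nf)^b
2Nf = (sigma_a/sigma_f')^(1/b)
2Nf = (491/671)^(1/-0.119)
2Nf = 13.798776
Nf = 6.899


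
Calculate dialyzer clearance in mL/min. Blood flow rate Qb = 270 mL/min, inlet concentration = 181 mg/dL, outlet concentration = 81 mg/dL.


K = Qb * (Cb_in - Cb_out) / Cb_in
K = 270 * (181 - 81) / 181
K = 149.2 mL/min


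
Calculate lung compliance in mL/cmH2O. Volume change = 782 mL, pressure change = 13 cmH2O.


C = dV / dP
C = 782 / 13
C = 60.15 mL/cmH2O


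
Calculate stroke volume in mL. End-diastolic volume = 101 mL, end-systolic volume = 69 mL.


SV = EDV - ESV
SV = 101 - 69
SV = 32 mL


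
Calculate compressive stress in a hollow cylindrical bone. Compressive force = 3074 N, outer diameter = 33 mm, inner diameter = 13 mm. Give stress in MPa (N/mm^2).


A = pi*(r_o^2 - r_i^2)
r_o = 16.5 mm, r_i = 6.5 mm
A = 722.566 mm^2
sigma = F/A = 3074 / 722.566
sigma = 4.254 MPa


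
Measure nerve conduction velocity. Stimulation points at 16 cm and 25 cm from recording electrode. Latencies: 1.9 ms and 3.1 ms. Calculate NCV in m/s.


Distance = (25 - 16) / 100 = 0.09 m
dt = (3.1 - 1.9) / 1000 = 0.0012 s
NCV = dist / dt = 75 m/s


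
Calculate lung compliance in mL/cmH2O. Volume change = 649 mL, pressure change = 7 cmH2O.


C = dV / dP
C = 649 / 7
C = 92.71 mL/cmH2O


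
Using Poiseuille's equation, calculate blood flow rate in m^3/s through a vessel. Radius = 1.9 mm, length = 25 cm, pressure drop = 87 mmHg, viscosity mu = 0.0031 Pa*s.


Q = pi*r^4*dP / (8*mu*L)
r = 0.0019 m, L = 0.25 m
dP = 87 mmHg = 11599.014 Pa
Q = 7.6594e-05 m^3/s


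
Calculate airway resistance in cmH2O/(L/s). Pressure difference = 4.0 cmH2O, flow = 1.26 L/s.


R = dP / flow
R = 4.0 / 1.26
R = 3.175 cmH2O/(L/s)


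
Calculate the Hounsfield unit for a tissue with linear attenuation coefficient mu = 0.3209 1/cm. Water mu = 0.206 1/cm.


HU = ((mu_tissue - mu_water) / mu_water) * 1000
HU = ((0.3209 - 0.206) / 0.206) * 1000
HU = 557.8


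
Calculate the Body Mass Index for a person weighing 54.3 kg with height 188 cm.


BMI = weight / height^2
height = 188 cm = 1.88 m
BMI = 54.3 / 1.88^2
BMI = 15.36 kg/m^2


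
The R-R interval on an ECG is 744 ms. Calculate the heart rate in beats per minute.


HR = 60 / RR_interval(s)
RR = 744 ms = 0.744 s
HR = 60 / 0.744 = 80.65 bpm


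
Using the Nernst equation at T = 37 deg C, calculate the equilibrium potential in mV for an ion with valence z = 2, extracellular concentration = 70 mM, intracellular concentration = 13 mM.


E = (RT/(zF)) * ln(C_out/C_in)
T = 37 + 273.15 = 310.15 K
E = (8.314 * 310.15 / (2 * 96485)) * ln(70/13)
E = 22.5 mV


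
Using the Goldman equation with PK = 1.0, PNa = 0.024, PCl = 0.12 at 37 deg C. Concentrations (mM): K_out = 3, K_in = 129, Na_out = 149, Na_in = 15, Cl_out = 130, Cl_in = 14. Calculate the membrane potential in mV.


Vm = (RT/F)*ln((PK*Ko + PNa*Nao + PCl*Cli)/(PK*Ki + PNa*Nai + PCl*Clo))
Numer = 8.256, Denom = 144.96
Vm = -76.58 mV


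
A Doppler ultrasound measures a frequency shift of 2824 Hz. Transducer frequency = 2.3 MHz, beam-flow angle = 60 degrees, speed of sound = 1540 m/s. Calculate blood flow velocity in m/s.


v = fd * c / (2 * f0 * cos(theta))
v = 2824 * 1540 / (2 * 2.3000e+06 * cos(60))
v = 1.891 m/s


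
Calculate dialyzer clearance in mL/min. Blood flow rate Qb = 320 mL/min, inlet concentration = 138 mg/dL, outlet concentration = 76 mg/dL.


K = Qb * (Cb_in - Cb_out) / Cb_in
K = 320 * (138 - 76) / 138
K = 143.8 mL/min


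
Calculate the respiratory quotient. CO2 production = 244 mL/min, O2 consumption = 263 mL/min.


RQ = VCO2 / VO2
RQ = 244 / 263
RQ = 0.9278


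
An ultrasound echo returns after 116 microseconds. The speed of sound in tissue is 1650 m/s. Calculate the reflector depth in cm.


depth = c * t / 2
t = 116 us = 1.1600e-04 s
depth = 1650 * 1.1600e-04 / 2
depth = 0.0957 m = 9.57 cm


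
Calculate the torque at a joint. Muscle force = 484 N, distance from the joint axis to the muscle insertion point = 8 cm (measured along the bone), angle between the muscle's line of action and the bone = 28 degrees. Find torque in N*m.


Torque = F * d * sin(theta)   (moment arm = d*sin(theta))
d = 8 cm = 0.08 m
Torque = 484 * 0.08 * sin(28)
Torque = 18.18 N*m


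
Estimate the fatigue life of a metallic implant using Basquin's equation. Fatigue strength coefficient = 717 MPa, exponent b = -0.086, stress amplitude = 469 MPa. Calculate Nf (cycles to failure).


sigma_a = sigma_f' * (2Nf)^b
2Nf = (sigma_a/sigma_f')^(1/b)
2Nf = (469/717)^(1/-0.086)
2Nf = 139.17518
Nf = 69.59


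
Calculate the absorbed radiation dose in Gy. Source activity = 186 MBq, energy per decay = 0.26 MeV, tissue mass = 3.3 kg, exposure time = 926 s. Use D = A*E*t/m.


A = 186 MBq = 1.8600e+08 Bq
E = 0.26 MeV = 4.1652e-14 J
D = A*E*t/m = 1.8600e+08*4.1652e-14*926/3.3
D = 0.002174 Gy


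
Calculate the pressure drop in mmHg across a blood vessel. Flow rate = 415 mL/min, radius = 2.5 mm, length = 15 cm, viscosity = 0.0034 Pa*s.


dP = 8*mu*L*Q / (pi*r^4)
Q = 415 mL/min = 6.91667e-06 m^3/s
dP = 229.957 Pa = 229.957 / 133.322 mmHg = 1.725 mmHg


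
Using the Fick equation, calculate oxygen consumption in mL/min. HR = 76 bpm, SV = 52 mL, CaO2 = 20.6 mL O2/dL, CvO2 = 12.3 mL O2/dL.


CO = HR*SV = 76*52/1000 = 3.952 L/min
a-v O2 diff = 20.6 - 12.3 = 8.3 mL/dL
VO2 = CO * (CaO2-CvO2) * 10 dL/L
VO2 = 3.952 * 8.3 * 10
VO2 = 328 mL/min


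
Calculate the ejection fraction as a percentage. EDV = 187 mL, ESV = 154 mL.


SV = EDV - ESV = 187 - 154 = 33 mL
EF = SV/EDV * 100 = 33/187 * 100
EF = 17.65%


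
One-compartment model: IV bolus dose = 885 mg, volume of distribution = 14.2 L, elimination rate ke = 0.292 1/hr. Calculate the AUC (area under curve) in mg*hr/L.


C0 = Dose/Vd = 885/14.2 = 62.3239 mg/L
AUC = C0/ke = 62.3239/0.292
AUC = 213.4 mg*hr/L


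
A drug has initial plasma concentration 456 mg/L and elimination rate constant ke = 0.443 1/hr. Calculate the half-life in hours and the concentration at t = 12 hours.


t_half = ln(2) / ke = 0.693147 / 0.443 = 1.565 hr
C(t) = C0 * exp(-ke*t) = 456 * exp(-0.443*12)
C(12) = 2.24 mg/L


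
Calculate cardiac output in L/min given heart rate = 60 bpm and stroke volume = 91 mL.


CO = HR * SV
CO = 60 * 91 / 1000
CO = 5.46 L/min


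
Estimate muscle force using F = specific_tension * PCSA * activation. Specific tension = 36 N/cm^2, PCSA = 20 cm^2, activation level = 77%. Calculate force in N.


F = sigma * PCSA * activation
F = 36 * 20 * 0.77
F = 554.4 N


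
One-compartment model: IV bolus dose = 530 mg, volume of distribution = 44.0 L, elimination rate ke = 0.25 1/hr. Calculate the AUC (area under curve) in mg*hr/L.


C0 = Dose/Vd = 530/44.0 = 12.0455 mg/L
AUC = C0/ke = 12.0455/0.25
AUC = 48.18 mg*hr/L


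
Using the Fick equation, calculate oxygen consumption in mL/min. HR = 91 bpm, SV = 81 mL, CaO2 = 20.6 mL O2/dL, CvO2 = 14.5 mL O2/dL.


CO = HR*SV = 91*81/1000 = 7.371 L/min
a-v O2 diff = 20.6 - 14.5 = 6.1 mL/dL
VO2 = CO * (CaO2-CvO2) * 10 dL/L
VO2 = 7.371 * 6.1 * 10
VO2 = 449.6 mL/min


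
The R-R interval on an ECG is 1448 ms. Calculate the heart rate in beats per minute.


HR = 60 / RR_interval(s)
RR = 1448 ms = 1.448 s
HR = 60 / 1.448 = 41.44 bpm


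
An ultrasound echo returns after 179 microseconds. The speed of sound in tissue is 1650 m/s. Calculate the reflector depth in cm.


depth = c * t / 2
t = 179 us = 1.7900e-04 s
depth = 1650 * 1.7900e-04 / 2
depth = 0.147675 m = 14.7675 cm


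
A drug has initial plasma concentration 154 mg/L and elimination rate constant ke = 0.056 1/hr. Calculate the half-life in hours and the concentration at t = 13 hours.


t_half = ln(2) / ke = 0.693147 / 0.056 = 12.38 hr
C(t) = C0 * exp(-ke*t) = 154 * exp(-0.056*13)
C(13) = 74.36 mg/L


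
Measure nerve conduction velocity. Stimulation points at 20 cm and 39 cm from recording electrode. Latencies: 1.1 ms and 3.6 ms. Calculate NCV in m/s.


Distance = (39 - 20) / 100 = 0.19 m
dt = (3.6 - 1.1) / 1000 = 0.0025 s
NCV = dist / dt = 76 m/s


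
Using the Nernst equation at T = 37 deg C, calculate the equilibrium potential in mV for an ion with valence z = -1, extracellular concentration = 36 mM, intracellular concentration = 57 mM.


E = (RT/(zF)) * ln(C_out/C_in)
T = 37 + 273.15 = 310.15 K
E = (8.314 * 310.15 / (-1 * 96485)) * ln(36/57)
E = 12.28 mV


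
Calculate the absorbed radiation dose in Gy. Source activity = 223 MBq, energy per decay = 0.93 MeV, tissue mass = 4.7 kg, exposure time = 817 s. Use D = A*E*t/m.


A = 223 MBq = 2.2300e+08 Bq
E = 0.93 MeV = 1.48986e-13 J
D = A*E*t/m = 2.2300e+08*1.48986e-13*817/4.7
D = 0.005775 Gy


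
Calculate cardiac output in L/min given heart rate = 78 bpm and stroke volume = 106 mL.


CO = HR * SV
CO = 78 * 106 / 1000
CO = 8.268 L/min


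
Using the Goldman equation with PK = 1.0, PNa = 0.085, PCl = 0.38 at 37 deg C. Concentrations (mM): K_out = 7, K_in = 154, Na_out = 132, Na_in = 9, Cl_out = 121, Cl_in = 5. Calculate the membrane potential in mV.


Vm = (RT/F)*ln((PK*Ko + PNa*Nao + PCl*Cli)/(PK*Ki + PNa*Nai + PCl*Clo))
Numer = 20.12, Denom = 200.745
Vm = -61.48 mV


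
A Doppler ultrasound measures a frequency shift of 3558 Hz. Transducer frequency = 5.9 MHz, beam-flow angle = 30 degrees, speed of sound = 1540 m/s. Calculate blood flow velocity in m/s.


v = fd * c / (2 * f0 * cos(theta))
v = 3558 * 1540 / (2 * 5.9000e+06 * cos(30))
v = 0.5362 m/s


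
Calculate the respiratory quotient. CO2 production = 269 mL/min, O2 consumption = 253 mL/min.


RQ = VCO2 / VO2
RQ = 269 / 253
RQ = 1.063


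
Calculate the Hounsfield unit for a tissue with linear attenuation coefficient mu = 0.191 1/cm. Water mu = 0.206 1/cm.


HU = ((mu_tissue - mu_water) / mu_water) * 1000
HU = ((0.191 - 0.206) / 0.206) * 1000
HU = -72.82


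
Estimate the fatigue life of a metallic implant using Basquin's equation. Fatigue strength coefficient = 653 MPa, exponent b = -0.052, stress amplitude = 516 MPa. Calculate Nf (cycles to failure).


sigma_a = sigma_f' * (2Nf)^b
2Nf = (sigma_a/sigma_f')^(1/b)
2Nf = (516/653)^(1/-0.052)
2Nf = 92.598804
Nf = 46.3


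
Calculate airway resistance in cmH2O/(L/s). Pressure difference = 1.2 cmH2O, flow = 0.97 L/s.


R = dP / flow
R = 1.2 / 0.97
R = 1.237 cmH2O/(L/s)


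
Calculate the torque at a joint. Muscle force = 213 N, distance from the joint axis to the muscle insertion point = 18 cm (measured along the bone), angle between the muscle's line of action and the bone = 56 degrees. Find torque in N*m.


Torque = F * d * sin(theta)   (moment arm = d*sin(theta))
d = 18 cm = 0.18 m
Torque = 213 * 0.18 * sin(56)
Torque = 31.79 N*m


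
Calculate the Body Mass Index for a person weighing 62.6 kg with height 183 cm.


BMI = weight / height^2
height = 183 cm = 1.83 m
BMI = 62.6 / 1.83^2
BMI = 18.69 kg/m^2


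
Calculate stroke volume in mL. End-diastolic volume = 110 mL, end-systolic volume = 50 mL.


SV = EDV - ESV
SV = 110 - 50
SV = 60 mL


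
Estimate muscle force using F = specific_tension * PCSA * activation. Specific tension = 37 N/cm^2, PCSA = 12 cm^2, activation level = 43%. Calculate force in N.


F = sigma * PCSA * activation
F = 37 * 12 * 0.43
F = 190.9 N


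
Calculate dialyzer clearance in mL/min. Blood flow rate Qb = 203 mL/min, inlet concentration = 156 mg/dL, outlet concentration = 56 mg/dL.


K = Qb * (Cb_in - Cb_out) / Cb_in
K = 203 * (156 - 56) / 156
K = 130.1 mL/min


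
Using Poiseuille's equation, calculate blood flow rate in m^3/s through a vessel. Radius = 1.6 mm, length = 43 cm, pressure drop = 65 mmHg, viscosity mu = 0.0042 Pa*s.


Q = pi*r^4*dP / (8*mu*L)
r = 0.0016 m, L = 0.43 m
dP = 65 mmHg = 8665.93 Pa
Q = 1.2349e-05 m^3/s


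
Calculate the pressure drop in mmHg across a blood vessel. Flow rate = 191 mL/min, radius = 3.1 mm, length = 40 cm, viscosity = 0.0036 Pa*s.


dP = 8*mu*L*Q / (pi*r^4)
Q = 191 mL/min = 3.18333e-06 m^3/s
dP = 126.397 Pa = 126.397 / 133.322 mmHg = 0.9481 mmHg


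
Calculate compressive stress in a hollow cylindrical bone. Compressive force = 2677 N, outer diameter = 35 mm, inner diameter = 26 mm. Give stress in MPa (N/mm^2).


A = pi*(r_o^2 - r_i^2)
r_o = 17.5 mm, r_i = 13 mm
A = 431.184 mm^2
sigma = F/A = 2677 / 431.184
sigma = 6.208 MPa


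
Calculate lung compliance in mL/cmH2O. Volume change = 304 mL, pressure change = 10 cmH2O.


C = dV / dP
C = 304 / 10
C = 30.4 mL/cmH2O


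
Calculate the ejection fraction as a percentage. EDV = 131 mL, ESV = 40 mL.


SV = EDV - ESV = 131 - 40 = 91 mL
EF = SV/EDV * 100 = 91/131 * 100
EF = 69.47%


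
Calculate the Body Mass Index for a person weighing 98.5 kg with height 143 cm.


BMI = weight / height^2
height = 143 cm = 1.43 m
BMI = 98.5 / 1.43^2
BMI = 48.17 kg/m^2


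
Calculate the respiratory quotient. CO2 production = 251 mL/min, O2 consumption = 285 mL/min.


RQ = VCO2 / VO2
RQ = 251 / 285
RQ = 0.8807


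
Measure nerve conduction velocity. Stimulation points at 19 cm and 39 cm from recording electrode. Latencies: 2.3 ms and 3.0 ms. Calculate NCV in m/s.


Distance = (39 - 19) / 100 = 0.2 m
dt = (3.0 - 2.3) / 1000 = 7.0000e-04 s
NCV = dist / dt = 285.7 m/s


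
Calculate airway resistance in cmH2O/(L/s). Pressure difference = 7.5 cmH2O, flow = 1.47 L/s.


R = dP / flow
R = 7.5 / 1.47
R = 5.102 cmH2O/(L/s)


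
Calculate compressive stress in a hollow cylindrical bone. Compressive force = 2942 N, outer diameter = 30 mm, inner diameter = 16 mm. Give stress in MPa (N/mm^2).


A = pi*(r_o^2 - r_i^2)
r_o = 15 mm, r_i = 8 mm
A = 505.796 mm^2
sigma = F/A = 2942 / 505.796
sigma = 5.817 MPa


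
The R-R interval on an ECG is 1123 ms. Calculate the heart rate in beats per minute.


HR = 60 / RR_interval(s)
RR = 1123 ms = 1.123 s
HR = 60 / 1.123 = 53.43 bpm


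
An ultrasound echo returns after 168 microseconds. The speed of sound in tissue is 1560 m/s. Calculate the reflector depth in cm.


depth = c * t / 2
t = 168 us = 1.6800e-04 s
depth = 1560 * 1.6800e-04 / 2
depth = 0.13104 m = 13.104 cm


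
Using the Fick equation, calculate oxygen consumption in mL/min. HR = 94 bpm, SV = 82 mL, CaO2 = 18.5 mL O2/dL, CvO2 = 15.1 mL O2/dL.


CO = HR*SV = 94*82/1000 = 7.708 L/min
a-v O2 diff = 18.5 - 15.1 = 3.4 mL/dL
VO2 = CO * (CaO2-CvO2) * 10 dL/L
VO2 = 7.708 * 3.4 * 10
VO2 = 262.1 mL/min


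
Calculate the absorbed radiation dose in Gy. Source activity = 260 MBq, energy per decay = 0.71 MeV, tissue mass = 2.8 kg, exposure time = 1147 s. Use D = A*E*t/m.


A = 260 MBq = 2.6000e+08 Bq
E = 0.71 MeV = 1.13742e-13 J
D = A*E*t/m = 2.6000e+08*1.13742e-13*1147/2.8
D = 0.01211 Gy


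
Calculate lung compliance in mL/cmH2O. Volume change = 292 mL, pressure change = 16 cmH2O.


C = dV / dP
C = 292 / 16
C = 18.25 mL/cmH2O


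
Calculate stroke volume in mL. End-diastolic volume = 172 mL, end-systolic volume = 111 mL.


SV = EDV - ESV
SV = 172 - 111
SV = 61 mL


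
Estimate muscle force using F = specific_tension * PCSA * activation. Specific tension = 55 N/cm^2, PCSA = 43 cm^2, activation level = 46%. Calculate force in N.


F = sigma * PCSA * activation
F = 55 * 43 * 0.46
F = 1088 N


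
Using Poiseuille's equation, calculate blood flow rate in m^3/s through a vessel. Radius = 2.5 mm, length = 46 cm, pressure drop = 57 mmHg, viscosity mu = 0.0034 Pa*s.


Q = pi*r^4*dP / (8*mu*L)
r = 0.0025 m, L = 0.46 m
dP = 57 mmHg = 7599.354 Pa
Q = 7.4535e-05 m^3/s


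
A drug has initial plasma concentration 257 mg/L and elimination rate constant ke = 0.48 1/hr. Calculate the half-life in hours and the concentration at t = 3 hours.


t_half = ln(2) / ke = 0.693147 / 0.48 = 1.444 hr
C(t) = C0 * exp(-ke*t) = 257 * exp(-0.48*3)
C(3) = 60.89 mg/L


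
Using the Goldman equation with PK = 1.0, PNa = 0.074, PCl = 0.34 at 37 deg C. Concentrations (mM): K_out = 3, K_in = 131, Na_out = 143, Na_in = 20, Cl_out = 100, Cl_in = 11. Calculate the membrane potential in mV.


Vm = (RT/F)*ln((PK*Ko + PNa*Nao + PCl*Cli)/(PK*Ki + PNa*Nai + PCl*Clo))
Numer = 17.322, Denom = 166.48
Vm = -60.48 mV


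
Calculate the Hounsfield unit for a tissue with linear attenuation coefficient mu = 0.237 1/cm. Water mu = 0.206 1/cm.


HU = ((mu_tissue - mu_water) / mu_water) * 1000
HU = ((0.237 - 0.206) / 0.206) * 1000
HU = 150.5


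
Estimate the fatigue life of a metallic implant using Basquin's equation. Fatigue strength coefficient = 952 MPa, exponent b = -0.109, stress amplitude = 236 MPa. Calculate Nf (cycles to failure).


sigma_a = sigma_f' * (2Nf)^b
2Nf = (sigma_a/sigma_f')^(1/b)
2Nf = (236/952)^(1/-0.109)
2Nf = 360669.64
Nf = 1.803e+05


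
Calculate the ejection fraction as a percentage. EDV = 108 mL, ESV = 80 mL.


SV = EDV - ESV = 108 - 80 = 28 mL
EF = SV/EDV * 100 = 28/108 * 100
EF = 25.93%


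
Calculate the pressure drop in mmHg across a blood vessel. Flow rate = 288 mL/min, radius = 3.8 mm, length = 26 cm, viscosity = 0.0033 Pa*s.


dP = 8*mu*L*Q / (pi*r^4)
Q = 288 mL/min = 4.8e-06 m^3/s
dP = 50.2961 Pa = 50.2961 / 133.322 mmHg = 0.3773 mmHg


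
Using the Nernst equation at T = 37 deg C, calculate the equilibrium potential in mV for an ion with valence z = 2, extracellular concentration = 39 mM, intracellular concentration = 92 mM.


E = (RT/(zF)) * ln(C_out/C_in)
T = 37 + 273.15 = 310.15 K
E = (8.314 * 310.15 / (2 * 96485)) * ln(39/92)
E = -11.47 mV


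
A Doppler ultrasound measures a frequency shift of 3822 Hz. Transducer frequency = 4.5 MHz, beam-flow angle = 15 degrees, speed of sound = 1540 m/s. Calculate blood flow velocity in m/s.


v = fd * c / (2 * f0 * cos(theta))
v = 3822 * 1540 / (2 * 4.5000e+06 * cos(15))
v = 0.6771 m/s


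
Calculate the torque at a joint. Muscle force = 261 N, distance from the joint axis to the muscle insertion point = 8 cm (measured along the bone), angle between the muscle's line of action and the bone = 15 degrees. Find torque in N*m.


Torque = F * d * sin(theta)   (moment arm = d*sin(theta))
d = 8 cm = 0.08 m
Torque = 261 * 0.08 * sin(15)
Torque = 5.404 N*m


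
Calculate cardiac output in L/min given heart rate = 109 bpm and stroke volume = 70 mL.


CO = HR * SV
CO = 109 * 70 / 1000
CO = 7.63 L/min


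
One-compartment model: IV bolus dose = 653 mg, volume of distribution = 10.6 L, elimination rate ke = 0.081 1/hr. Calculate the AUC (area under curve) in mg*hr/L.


C0 = Dose/Vd = 653/10.6 = 61.6038 mg/L
AUC = C0/ke = 61.6038/0.081
AUC = 760.5 mg*hr/L


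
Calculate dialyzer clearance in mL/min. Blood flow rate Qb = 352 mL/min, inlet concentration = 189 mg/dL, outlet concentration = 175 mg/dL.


K = Qb * (Cb_in - Cb_out) / Cb_in
K = 352 * (189 - 175) / 189
K = 26.07 mL/min


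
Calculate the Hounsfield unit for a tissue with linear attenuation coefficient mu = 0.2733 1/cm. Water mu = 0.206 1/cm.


HU = ((mu_tissue - mu_water) / mu_water) * 1000
HU = ((0.2733 - 0.206) / 0.206) * 1000
HU = 326.7


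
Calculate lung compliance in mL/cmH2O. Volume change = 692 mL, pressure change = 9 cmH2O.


C = dV / dP
C = 692 / 9
C = 76.89 mL/cmH2O


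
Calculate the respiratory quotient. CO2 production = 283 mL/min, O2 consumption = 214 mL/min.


RQ = VCO2 / VO2
RQ = 283 / 214
RQ = 1.322


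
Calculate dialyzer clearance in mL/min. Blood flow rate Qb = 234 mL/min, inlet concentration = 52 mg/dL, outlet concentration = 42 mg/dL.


K = Qb * (Cb_in - Cb_out) / Cb_in
K = 234 * (52 - 42) / 52
K = 45 mL/min


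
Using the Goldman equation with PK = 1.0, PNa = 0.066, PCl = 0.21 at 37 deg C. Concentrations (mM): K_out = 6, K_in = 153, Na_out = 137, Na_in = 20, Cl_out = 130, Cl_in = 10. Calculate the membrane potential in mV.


Vm = (RT/F)*ln((PK*Ko + PNa*Nao + PCl*Cli)/(PK*Ki + PNa*Nai + PCl*Clo))
Numer = 17.142, Denom = 181.62
Vm = -63.08 mV


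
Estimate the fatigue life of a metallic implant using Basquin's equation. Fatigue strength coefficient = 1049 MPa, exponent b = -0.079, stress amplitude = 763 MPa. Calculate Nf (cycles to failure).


sigma_a = sigma_f' * (2Nf)^b
2Nf = (sigma_a/sigma_f')^(1/b)
2Nf = (763/1049)^(1/-0.079)
2Nf = 56.23569
Nf = 28.12


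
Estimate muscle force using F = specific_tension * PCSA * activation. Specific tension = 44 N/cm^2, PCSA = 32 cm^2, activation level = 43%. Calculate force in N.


F = sigma * PCSA * activation
F = 44 * 32 * 0.43
F = 605.4 N


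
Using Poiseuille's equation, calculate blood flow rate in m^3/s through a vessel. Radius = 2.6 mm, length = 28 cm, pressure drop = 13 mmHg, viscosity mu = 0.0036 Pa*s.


Q = pi*r^4*dP / (8*mu*L)
r = 0.0026 m, L = 0.28 m
dP = 13 mmHg = 1733.186 Pa
Q = 3.0856e-05 m^3/s


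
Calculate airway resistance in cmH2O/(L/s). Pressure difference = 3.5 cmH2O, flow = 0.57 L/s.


R = dP / flow
R = 3.5 / 0.57
R = 6.14 cmH2O/(L/s)


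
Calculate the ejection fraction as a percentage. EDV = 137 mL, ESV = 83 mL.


SV = EDV - ESV = 137 - 83 = 54 mL
EF = SV/EDV * 100 = 54/137 * 100
EF = 39.42%


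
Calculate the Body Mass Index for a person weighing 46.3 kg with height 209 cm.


BMI = weight / height^2
height = 209 cm = 2.09 m
BMI = 46.3 / 2.09^2
BMI = 10.6 kg/m^2


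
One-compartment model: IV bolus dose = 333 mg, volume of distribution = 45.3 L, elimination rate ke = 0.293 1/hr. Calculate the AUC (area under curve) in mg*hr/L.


C0 = Dose/Vd = 333/45.3 = 7.35099 mg/L
AUC = C0/ke = 7.35099/0.293
AUC = 25.09 mg*hr/L


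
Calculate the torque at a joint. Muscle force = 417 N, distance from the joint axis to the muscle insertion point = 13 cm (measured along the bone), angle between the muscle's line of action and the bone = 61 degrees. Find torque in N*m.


Torque = F * d * sin(theta)   (moment arm = d*sin(theta))
d = 13 cm = 0.13 m
Torque = 417 * 0.13 * sin(61)
Torque = 47.41 N*m


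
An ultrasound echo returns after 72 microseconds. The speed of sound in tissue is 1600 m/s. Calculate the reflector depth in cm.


depth = c * t / 2
t = 72 us = 7.2000e-05 s
depth = 1600 * 7.2000e-05 / 2
depth = 0.0576 m = 5.76 cm


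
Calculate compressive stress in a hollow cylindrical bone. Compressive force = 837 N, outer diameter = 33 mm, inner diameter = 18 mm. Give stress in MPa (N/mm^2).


A = pi*(r_o^2 - r_i^2)
r_o = 16.5 mm, r_i = 9 mm
A = 600.83 mm^2
sigma = F/A = 837 / 600.83
sigma = 1.393 MPa


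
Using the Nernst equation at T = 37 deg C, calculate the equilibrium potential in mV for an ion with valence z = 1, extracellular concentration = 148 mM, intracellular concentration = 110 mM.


E = (RT/(zF)) * ln(C_out/C_in)
T = 37 + 273.15 = 310.15 K
E = (8.314 * 310.15 / (1 * 96485)) * ln(148/110)
E = 7.93 mV


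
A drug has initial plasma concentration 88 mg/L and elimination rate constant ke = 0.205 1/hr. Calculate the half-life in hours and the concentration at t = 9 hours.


t_half = ln(2) / ke = 0.693147 / 0.205 = 3.381 hr
C(t) = C0 * exp(-ke*t) = 88 * exp(-0.205*9)
C(9) = 13.91 mg/L


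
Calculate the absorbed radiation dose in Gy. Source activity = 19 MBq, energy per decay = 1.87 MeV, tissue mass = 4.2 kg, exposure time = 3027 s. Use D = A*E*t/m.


A = 19 MBq = 1.9000e+07 Bq
E = 1.87 MeV = 2.99574e-13 J
D = A*E*t/m = 1.9000e+07*2.99574e-13*3027/4.2
D = 0.004102 Gy


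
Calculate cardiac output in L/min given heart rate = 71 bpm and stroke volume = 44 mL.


CO = HR * SV
CO = 71 * 44 / 1000
CO = 3.124 L/min


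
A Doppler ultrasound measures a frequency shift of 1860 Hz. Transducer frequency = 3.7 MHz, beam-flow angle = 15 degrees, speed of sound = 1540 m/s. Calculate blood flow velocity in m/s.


v = fd * c / (2 * f0 * cos(theta))
v = 1860 * 1540 / (2 * 3.7000e+06 * cos(15))
v = 0.4007 m/s


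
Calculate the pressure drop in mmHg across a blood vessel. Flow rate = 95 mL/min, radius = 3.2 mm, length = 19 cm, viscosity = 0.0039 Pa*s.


dP = 8*mu*L*Q / (pi*r^4)
Q = 95 mL/min = 1.58333e-06 m^3/s
dP = 28.4925 Pa = 28.4925 / 133.322 mmHg = 0.2137 mmHg


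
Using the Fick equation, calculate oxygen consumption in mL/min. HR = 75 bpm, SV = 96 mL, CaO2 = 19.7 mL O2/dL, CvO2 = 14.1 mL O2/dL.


CO = HR*SV = 75*96/1000 = 7.2 L/min
a-v O2 diff = 19.7 - 14.1 = 5.6 mL/dL
VO2 = CO * (CaO2-CvO2) * 10 dL/L
VO2 = 7.2 * 5.6 * 10
VO2 = 403.2 mL/min


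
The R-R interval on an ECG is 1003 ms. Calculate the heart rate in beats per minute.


HR = 60 / RR_interval(s)
RR = 1003 ms = 1.003 s
HR = 60 / 1.003 = 59.82 bpm


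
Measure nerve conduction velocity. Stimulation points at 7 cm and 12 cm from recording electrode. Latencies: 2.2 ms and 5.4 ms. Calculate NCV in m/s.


Distance = (12 - 7) / 100 = 0.05 m
dt = (5.4 - 2.2) / 1000 = 0.0032 s
NCV = dist / dt = 15.62 m/s


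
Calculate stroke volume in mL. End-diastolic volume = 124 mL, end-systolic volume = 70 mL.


SV = EDV - ESV
SV = 124 - 70
SV = 54 mL


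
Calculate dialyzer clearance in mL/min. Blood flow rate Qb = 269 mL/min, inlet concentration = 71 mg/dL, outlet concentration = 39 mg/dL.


K = Qb * (Cb_in - Cb_out) / Cb_in
K = 269 * (71 - 39) / 71
K = 121.2 mL/min


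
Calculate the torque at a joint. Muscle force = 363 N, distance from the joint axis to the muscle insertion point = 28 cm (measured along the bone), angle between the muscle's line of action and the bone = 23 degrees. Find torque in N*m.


Torque = F * d * sin(theta)   (moment arm = d*sin(theta))
d = 28 cm = 0.28 m
Torque = 363 * 0.28 * sin(23)
Torque = 39.71 N*m


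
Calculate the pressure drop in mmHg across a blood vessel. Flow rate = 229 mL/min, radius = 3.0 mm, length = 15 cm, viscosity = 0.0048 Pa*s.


dP = 8*mu*L*Q / (pi*r^4)
Q = 229 mL/min = 3.81667e-06 m^3/s
dP = 86.3917 Pa = 86.3917 / 133.322 mmHg = 0.648 mmHg


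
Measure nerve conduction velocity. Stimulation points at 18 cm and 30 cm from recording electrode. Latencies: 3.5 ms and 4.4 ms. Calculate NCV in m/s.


Distance = (30 - 18) / 100 = 0.12 m
dt = (4.4 - 3.5) / 1000 = 9.0000e-04 s
NCV = dist / dt = 133.3 m/s


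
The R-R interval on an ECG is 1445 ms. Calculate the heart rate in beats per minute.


HR = 60 / RR_interval(s)
RR = 1445 ms = 1.445 s
HR = 60 / 1.445 = 41.52 bpm


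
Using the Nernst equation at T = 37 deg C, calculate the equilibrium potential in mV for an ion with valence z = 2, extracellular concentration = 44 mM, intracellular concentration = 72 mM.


E = (RT/(zF)) * ln(C_out/C_in)
T = 37 + 273.15 = 310.15 K
E = (8.314 * 310.15 / (2 * 96485)) * ln(44/72)
E = -6.581 mV


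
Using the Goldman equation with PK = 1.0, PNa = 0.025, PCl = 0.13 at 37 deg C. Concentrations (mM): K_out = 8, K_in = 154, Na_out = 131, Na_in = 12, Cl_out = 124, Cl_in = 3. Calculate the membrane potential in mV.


Vm = (RT/F)*ln((PK*Ko + PNa*Nao + PCl*Cli)/(PK*Ki + PNa*Nai + PCl*Clo))
Numer = 11.665, Denom = 170.42
Vm = -71.67 mV


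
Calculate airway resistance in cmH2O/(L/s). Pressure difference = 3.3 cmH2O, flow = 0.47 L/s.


R = dP / flow
R = 3.3 / 0.47
R = 7.021 cmH2O/(L/s)


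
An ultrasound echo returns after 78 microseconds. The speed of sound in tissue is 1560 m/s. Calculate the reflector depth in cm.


depth = c * t / 2
t = 78 us = 7.8000e-05 s
depth = 1560 * 7.8000e-05 / 2
depth = 0.06084 m = 6.084 cm


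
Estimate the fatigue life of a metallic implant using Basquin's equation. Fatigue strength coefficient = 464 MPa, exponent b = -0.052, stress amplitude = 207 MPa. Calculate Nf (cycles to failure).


sigma_a = sigma_f' * (2Nf)^b
2Nf = (sigma_a/sigma_f')^(1/b)
2Nf = (207/464)^(1/-0.052)
2Nf = 5511891.7
Nf = 2.7559e+06


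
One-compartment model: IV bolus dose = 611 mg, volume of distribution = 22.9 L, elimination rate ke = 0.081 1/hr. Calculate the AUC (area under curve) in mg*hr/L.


C0 = Dose/Vd = 611/22.9 = 26.6812 mg/L
AUC = C0/ke = 26.6812/0.081
AUC = 329.4 mg*hr/L


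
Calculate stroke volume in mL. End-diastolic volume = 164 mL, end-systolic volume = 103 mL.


SV = EDV - ESV
SV = 164 - 103
SV = 61 mL


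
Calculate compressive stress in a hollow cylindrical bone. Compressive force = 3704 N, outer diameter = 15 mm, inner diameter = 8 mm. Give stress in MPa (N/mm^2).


A = pi*(r_o^2 - r_i^2)
r_o = 7.5 mm, r_i = 4 mm
A = 126.449 mm^2
sigma = F/A = 3704 / 126.449
sigma = 29.29 MPa


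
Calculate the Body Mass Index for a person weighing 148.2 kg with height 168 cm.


BMI = weight / height^2
height = 168 cm = 1.68 m
BMI = 148.2 / 1.68^2
BMI = 52.51 kg/m^2


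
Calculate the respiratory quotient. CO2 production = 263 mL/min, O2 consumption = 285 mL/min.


RQ = VCO2 / VO2
RQ = 263 / 285
RQ = 0.9228


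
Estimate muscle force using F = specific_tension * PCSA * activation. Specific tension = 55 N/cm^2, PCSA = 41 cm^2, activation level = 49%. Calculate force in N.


F = sigma * PCSA * activation
F = 55 * 41 * 0.49
F = 1105 N


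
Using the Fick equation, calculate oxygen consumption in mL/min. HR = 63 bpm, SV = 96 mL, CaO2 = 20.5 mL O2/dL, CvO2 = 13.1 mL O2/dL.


CO = HR*SV = 63*96/1000 = 6.048 L/min
a-v O2 diff = 20.5 - 13.1 = 7.4 mL/dL
VO2 = CO * (CaO2-CvO2) * 10 dL/L
VO2 = 6.048 * 7.4 * 10
VO2 = 447.6 mL/min


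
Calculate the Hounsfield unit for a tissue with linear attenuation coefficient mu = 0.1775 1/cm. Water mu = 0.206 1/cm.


HU = ((mu_tissue - mu_water) / mu_water) * 1000
HU = ((0.1775 - 0.206) / 0.206) * 1000
HU = -138.3


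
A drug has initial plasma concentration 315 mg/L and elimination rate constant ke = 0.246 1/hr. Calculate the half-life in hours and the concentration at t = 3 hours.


t_half = ln(2) / ke = 0.693147 / 0.246 = 2.818 hr
C(t) = C0 * exp(-ke*t) = 315 * exp(-0.246*3)
C(3) = 150.6 mg/L
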